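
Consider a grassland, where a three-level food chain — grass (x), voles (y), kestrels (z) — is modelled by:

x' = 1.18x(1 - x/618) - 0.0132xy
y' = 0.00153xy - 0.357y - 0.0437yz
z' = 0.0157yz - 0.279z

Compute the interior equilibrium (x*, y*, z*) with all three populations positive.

From dz/dt = 0: 0.0157y* = 0.279, so y* = 17.8.
From dx/dt = 0: 1.18(1 - x*/618) = 0.0132·17.8, giving x* = 618·(1 - 0.199) = 495.
From dy/dt = 0: 0.00153·495 - 0.357 = 0.0437z*, so z* = 0.401/0.0437 = 9.17.

x* ≈ 495, y* ≈ 17.8, z* ≈ 9.17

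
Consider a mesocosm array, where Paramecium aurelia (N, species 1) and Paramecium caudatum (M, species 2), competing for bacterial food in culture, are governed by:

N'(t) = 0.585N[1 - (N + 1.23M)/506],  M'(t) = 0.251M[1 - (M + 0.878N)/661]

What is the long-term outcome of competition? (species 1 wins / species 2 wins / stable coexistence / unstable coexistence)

species 2 excludes species 1

Compare the nullcline intercepts: K1/α12 = 506/1.23 = 411 < K2 = 661; K2/α21 = 661/0.878 = 753 > K1 = 506.
Since the inequalities point opposite ways, species 2 can invade but species 1 cannot.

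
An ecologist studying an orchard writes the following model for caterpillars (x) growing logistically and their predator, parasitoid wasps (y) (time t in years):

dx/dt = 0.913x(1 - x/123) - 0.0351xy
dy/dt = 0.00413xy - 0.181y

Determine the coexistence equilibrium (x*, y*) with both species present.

x* ≈ 43.8, y* ≈ 16.7

From dy/dt = 0 with y > 0: 0.00413x* = 0.181, so x* = 43.8.
Substitute into dx/dt = 0: 0.913(1 - 43.8/123) = 0.0351y*.
The bracket is 0.644, giving y* = 0.588/0.0351 = 16.7.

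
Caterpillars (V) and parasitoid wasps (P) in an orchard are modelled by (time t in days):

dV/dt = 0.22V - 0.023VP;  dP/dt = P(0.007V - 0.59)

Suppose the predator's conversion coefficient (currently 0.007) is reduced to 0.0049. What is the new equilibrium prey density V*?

V* ≈ 120

At the interior fixed point, setting dP/dt = 0 with P > 0 fixes V* = (predator death rate)/(VP coefficient) — independent of the other coefficients.
With the change, V* = 0.59/0.0049 = 120; it rises from 84.3.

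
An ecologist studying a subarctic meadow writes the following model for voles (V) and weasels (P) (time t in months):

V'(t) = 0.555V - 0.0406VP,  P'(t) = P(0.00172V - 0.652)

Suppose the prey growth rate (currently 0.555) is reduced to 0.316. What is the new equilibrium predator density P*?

P* ≈ 7.78

At the interior fixed point, setting dV/dt = 0 with V > 0 fixes P* = (prey growth rate)/(VP coefficient) — independent of the other coefficients.
With the change, P* = 0.316/0.0406 = 7.78; it falls from 13.7.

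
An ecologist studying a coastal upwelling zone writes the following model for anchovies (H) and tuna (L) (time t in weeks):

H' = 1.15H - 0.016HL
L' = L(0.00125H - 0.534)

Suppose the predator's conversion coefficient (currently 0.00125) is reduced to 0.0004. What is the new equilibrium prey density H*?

At the interior fixed point, setting dL/dt = 0 with L > 0 fixes H* = (predator death rate)/(HL coefficient) — independent of the other coefficients.
With the change, H* = 0.534/0.0004 = 1340; it rises from 427.

H* ≈ 1340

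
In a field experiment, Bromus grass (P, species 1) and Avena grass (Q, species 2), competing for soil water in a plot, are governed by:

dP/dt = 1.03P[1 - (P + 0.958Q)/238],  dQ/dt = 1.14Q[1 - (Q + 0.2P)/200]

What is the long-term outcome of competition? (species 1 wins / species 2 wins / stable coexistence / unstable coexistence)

Compare the nullcline intercepts: K1/α12 = 238/0.958 = 248 > K2 = 200; K2/α21 = 200/0.2 = 1000 > K1 = 238.
Since both inequalities hold, each species can invade when rare, so the interior equilibrium is stable.

stable coexistence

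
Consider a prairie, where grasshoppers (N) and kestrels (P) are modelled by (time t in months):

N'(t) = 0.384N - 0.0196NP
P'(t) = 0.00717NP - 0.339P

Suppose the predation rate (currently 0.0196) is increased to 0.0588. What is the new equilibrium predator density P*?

P* ≈ 6.53

At the interior fixed point, setting dN/dt = 0 with N > 0 fixes P* = (prey growth rate)/(NP coefficient) — independent of the other coefficients.
With the change, P* = 0.384/0.0588 = 6.53; it falls from 19.6.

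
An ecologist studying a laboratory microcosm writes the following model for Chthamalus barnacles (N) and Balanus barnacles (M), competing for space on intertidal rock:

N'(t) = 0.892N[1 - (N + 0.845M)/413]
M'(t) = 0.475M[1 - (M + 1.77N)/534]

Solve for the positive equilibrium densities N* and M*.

N* ≈ 77.1, M* ≈ 397

Setting both brackets to zero gives the nullclines N + 0.845M = 413 and 1.77N + M = 534.
Substituting M = 534 - 1.77N into the first: N(1 - 0.845·1.77) = 413 - 0.845·534.
So N* = -38.2/-0.496 = 77.1, and then M* = 534 - 1.77·77.1 = 397.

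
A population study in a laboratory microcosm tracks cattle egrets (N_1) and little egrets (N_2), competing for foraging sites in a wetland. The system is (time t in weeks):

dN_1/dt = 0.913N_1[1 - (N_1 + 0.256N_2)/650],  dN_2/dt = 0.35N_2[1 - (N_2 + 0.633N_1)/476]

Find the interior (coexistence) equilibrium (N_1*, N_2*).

N_1* ≈ 630, N_2* ≈ 77

Setting both brackets to zero gives the nullclines N_1 + 0.256N_2 = 650 and 0.633N_1 + N_2 = 476.
Substituting N_2 = 476 - 0.633N_1 into the first: N_1(1 - 0.256·0.633) = 650 - 0.256·476.
So N_1* = 528/0.838 = 630, and then N_2* = 476 - 0.633·630 = 77.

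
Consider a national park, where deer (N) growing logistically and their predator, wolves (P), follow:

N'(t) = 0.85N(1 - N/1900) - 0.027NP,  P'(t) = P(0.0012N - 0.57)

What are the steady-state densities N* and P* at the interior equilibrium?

N* ≈ 475, P* ≈ 23.6

From dP/dt = 0 with P > 0: 0.0012N* = 0.57, so N* = 475.
Substitute into dN/dt = 0: 0.85(1 - 475/1900) = 0.027P*.
The bracket is 0.75, giving P* = 0.637/0.027 = 23.6.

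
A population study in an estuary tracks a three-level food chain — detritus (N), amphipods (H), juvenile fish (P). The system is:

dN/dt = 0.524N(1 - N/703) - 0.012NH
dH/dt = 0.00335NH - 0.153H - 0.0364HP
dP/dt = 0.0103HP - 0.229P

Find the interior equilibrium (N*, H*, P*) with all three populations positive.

From dP/dt = 0: 0.0103H* = 0.229, so H* = 22.2.
From dN/dt = 0: 0.524(1 - N*/703) = 0.012·22.2, giving N* = 703·(1 - 0.509) = 345.
From dH/dt = 0: 0.00335·345 - 0.153 = 0.0364P*, so P* = 1/0.0364 = 27.6.

N* ≈ 345, H* ≈ 22.2, P* ≈ 27.6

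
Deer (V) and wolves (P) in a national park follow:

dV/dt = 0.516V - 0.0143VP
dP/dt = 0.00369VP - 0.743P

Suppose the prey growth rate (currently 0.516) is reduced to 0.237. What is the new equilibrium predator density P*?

P* ≈ 16.6

At the interior fixed point, setting dV/dt = 0 with V > 0 fixes P* = (prey growth rate)/(VP coefficient) — independent of the other coefficients.
With the change, P* = 0.237/0.0143 = 16.6; it falls from 36.1.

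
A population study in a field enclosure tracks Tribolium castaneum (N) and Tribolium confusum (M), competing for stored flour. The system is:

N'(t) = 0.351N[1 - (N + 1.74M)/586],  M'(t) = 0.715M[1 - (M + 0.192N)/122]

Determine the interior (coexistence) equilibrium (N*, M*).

N* ≈ 561, M* ≈ 14.2

Setting both brackets to zero gives the nullclines N + 1.74M = 586 and 0.192N + M = 122.
Substituting M = 122 - 0.192N into the first: N(1 - 1.74·0.192) = 586 - 1.74·122.
So N* = 374/0.666 = 561, and then M* = 122 - 0.192·561 = 14.2.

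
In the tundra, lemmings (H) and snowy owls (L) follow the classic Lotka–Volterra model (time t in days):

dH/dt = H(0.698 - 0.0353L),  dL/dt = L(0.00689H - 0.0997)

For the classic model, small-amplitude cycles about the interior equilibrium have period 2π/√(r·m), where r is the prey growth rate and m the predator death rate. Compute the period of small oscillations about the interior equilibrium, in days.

Here r = 0.698 and m = 0.0997, so r·m = 0.0696.
ω = √0.0696 = 0.264 per day, hence T = 2π/ω ≈ 23.8 days.

T ≈ 23.8 days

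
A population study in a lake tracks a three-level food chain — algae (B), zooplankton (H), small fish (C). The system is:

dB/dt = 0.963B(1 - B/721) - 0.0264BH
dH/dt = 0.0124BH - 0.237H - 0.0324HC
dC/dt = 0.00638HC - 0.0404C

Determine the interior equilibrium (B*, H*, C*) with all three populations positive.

From dC/dt = 0: 0.00638H* = 0.0404, so H* = 6.33.
From dB/dt = 0: 0.963(1 - B*/721) = 0.0264·6.33, giving B* = 721·(1 - 0.174) = 596.
From dH/dt = 0: 0.0124·596 - 0.237 = 0.0324C*, so C* = 7.15/0.0324 = 221.

B* ≈ 596, H* ≈ 6.33, C* ≈ 221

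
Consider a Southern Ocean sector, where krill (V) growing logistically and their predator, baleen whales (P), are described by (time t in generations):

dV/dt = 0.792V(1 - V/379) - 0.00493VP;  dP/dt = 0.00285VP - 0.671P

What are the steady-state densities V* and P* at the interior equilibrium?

From dP/dt = 0 with P > 0: 0.00285V* = 0.671, so V* = 235.
Substitute into dV/dt = 0: 0.792(1 - 235/379) = 0.00493P*.
The bracket is 0.379, giving P* = 0.3/0.00493 = 60.9.

V* ≈ 235, P* ≈ 60.9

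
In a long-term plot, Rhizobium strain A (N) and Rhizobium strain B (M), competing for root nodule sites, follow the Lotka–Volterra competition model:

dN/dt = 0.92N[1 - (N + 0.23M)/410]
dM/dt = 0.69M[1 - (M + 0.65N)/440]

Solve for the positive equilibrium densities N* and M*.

Setting both brackets to zero gives the nullclines N + 0.23M = 410 and 0.65N + M = 440.
Substituting M = 440 - 0.65N into the first: N(1 - 0.23·0.65) = 410 - 0.23·440.
So N* = 309/0.851 = 363, and then M* = 440 - 0.65·363 = 204.

N* ≈ 363, M* ≈ 204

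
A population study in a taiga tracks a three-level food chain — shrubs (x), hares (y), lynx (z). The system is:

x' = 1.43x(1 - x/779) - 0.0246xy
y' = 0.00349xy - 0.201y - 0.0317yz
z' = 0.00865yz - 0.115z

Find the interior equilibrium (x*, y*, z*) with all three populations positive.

x* ≈ 601, y* ≈ 13.3, z* ≈ 59.8

From dz/dt = 0: 0.00865y* = 0.115, so y* = 13.3.
From dx/dt = 0: 1.43(1 - x*/779) = 0.0246·13.3, giving x* = 779·(1 - 0.229) = 601.
From dy/dt = 0: 0.00349·601 - 0.201 = 0.0317z*, so z* = 1.9/0.0317 = 59.8.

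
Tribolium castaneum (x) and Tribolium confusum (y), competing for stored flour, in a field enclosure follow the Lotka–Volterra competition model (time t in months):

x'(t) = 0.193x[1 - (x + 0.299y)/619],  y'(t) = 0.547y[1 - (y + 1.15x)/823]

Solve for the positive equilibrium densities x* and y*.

x* ≈ 568, y* ≈ 169

Setting both brackets to zero gives the nullclines x + 0.299y = 619 and 1.15x + y = 823.
Substituting y = 823 - 1.15x into the first: x(1 - 0.299·1.15) = 619 - 0.299·823.
So x* = 373/0.656 = 568, and then y* = 823 - 1.15·568 = 169.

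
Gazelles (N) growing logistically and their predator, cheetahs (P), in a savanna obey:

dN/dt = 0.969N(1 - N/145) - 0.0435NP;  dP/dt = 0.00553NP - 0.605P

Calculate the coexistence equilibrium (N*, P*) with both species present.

From dP/dt = 0 with P > 0: 0.00553N* = 0.605, so N* = 109.
Substitute into dN/dt = 0: 0.969(1 - 109/145) = 0.0435P*.
The bracket is 0.245, giving P* = 0.238/0.0435 = 5.47.

N* ≈ 109, P* ≈ 5.47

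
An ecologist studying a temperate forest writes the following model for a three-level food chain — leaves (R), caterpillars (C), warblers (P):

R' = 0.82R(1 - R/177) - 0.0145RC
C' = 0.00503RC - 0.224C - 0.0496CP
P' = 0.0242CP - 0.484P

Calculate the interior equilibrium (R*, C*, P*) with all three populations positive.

From dP/dt = 0: 0.0242C* = 0.484, so C* = 20.
From dR/dt = 0: 0.82(1 - R*/177) = 0.0145·20, giving R* = 177·(1 - 0.354) = 114.
From dC/dt = 0: 0.00503·114 - 0.224 = 0.0496P*, so P* = 0.351/0.0496 = 7.09.

R* ≈ 114, C* ≈ 20, P* ≈ 7.09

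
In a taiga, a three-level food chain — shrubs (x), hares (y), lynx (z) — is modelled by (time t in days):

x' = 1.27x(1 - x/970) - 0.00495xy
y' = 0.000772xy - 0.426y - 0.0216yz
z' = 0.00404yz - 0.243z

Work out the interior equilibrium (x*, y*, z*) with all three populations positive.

From dz/dt = 0: 0.00404y* = 0.243, so y* = 60.1.
From dx/dt = 0: 1.27(1 - x*/970) = 0.00495·60.1, giving x* = 970·(1 - 0.234) = 743.
From dy/dt = 0: 0.000772·743 - 0.426 = 0.0216z*, so z* = 0.147/0.0216 = 6.82.

x* ≈ 743, y* ≈ 60.1, z* ≈ 6.82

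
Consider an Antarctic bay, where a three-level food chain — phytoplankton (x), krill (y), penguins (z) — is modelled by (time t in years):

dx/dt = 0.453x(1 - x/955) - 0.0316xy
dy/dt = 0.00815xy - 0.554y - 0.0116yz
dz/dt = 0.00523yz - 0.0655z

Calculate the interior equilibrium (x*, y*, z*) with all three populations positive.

From dz/dt = 0: 0.00523y* = 0.0655, so y* = 12.5.
From dx/dt = 0: 0.453(1 - x*/955) = 0.0316·12.5, giving x* = 955·(1 - 0.874) = 121.
From dy/dt = 0: 0.00815·121 - 0.554 = 0.0116z*, so z* = 0.43/0.0116 = 37.

x* ≈ 121, y* ≈ 12.5, z* ≈ 37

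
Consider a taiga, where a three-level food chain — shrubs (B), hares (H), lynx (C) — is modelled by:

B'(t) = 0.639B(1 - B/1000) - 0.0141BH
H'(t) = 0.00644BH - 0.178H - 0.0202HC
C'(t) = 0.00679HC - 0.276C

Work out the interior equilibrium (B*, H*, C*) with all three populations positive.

From dC/dt = 0: 0.00679H* = 0.276, so H* = 40.6.
From dB/dt = 0: 0.639(1 - B*/1000) = 0.0141·40.6, giving B* = 1000·(1 - 0.897) = 103.
From dH/dt = 0: 0.00644·103 - 0.178 = 0.0202C*, so C* = 0.486/0.0202 = 24.

B* ≈ 103, H* ≈ 40.6, C* ≈ 24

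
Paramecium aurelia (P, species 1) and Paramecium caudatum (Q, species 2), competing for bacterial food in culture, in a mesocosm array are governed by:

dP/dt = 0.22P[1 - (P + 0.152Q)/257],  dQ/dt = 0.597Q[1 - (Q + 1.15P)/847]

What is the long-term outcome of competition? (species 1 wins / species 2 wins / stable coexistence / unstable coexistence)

Compare the nullcline intercepts: K1/α12 = 257/0.152 = 1690 > K2 = 847; K2/α21 = 847/1.15 = 737 > K1 = 257.
Since both inequalities hold, each species can invade when rare, so the interior equilibrium is stable.

stable coexistence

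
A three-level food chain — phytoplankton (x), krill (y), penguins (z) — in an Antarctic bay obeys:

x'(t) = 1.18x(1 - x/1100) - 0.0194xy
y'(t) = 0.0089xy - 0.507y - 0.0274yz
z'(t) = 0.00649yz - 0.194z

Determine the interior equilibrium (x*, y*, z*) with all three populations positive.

x* ≈ 559, y* ≈ 29.9, z* ≈ 163

From dz/dt = 0: 0.00649y* = 0.194, so y* = 29.9.
From dx/dt = 0: 1.18(1 - x*/1100) = 0.0194·29.9, giving x* = 1100·(1 - 0.491) = 559.
From dy/dt = 0: 0.0089·559 - 0.507 = 0.0274z*, so z* = 4.47/0.0274 = 163.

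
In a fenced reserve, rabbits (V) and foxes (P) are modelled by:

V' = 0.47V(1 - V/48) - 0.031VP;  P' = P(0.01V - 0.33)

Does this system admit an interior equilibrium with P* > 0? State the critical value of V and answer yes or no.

Threshold V = 33; K > 33, so yes, the predator persists.

The predator equation gives dP/dt > 0 only when V > 0.33/0.01 = 33.
Without the predator, V → K = 48. Since 48 > 33, the predator can invade and persist.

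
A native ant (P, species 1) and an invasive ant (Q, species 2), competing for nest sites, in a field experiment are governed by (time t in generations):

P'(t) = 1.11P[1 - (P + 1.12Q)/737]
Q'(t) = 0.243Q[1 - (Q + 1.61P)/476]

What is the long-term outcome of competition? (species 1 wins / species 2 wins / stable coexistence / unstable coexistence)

species 1 excludes species 2

Compare the nullcline intercepts: K1/α12 = 737/1.12 = 658 > K2 = 476; K2/α21 = 476/1.61 = 296 < K1 = 737.
Since the inequalities point opposite ways, species 1 can invade but species 2 cannot.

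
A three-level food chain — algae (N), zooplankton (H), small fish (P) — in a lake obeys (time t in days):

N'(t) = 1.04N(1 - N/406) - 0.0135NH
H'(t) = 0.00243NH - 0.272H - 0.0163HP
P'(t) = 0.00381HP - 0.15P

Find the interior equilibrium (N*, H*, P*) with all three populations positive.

N* ≈ 199, H* ≈ 39.4, P* ≈ 12.9

From dP/dt = 0: 0.00381H* = 0.15, so H* = 39.4.
From dN/dt = 0: 1.04(1 - N*/406) = 0.0135·39.4, giving N* = 406·(1 - 0.511) = 199.
From dH/dt = 0: 0.00243·199 - 0.272 = 0.0163P*, so P* = 0.21/0.0163 = 12.9.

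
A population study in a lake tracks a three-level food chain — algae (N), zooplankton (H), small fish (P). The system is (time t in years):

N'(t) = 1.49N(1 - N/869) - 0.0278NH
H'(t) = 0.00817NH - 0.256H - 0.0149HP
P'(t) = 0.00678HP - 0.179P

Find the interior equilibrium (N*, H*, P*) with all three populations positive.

N* ≈ 441, H* ≈ 26.4, P* ≈ 225

From dP/dt = 0: 0.00678H* = 0.179, so H* = 26.4.
From dN/dt = 0: 1.49(1 - N*/869) = 0.0278·26.4, giving N* = 869·(1 - 0.493) = 441.
From dH/dt = 0: 0.00817·441 - 0.256 = 0.0149P*, so P* = 3.35/0.0149 = 225.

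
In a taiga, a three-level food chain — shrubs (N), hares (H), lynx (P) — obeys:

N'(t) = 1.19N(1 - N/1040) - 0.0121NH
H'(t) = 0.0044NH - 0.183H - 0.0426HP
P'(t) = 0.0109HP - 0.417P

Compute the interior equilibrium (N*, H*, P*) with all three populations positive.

From dP/dt = 0: 0.0109H* = 0.417, so H* = 38.3.
From dN/dt = 0: 1.19(1 - N*/1040) = 0.0121·38.3, giving N* = 1040·(1 - 0.389) = 635.
From dH/dt = 0: 0.0044·635 - 0.183 = 0.0426P*, so P* = 2.61/0.0426 = 61.3.

N* ≈ 635, H* ≈ 38.3, P* ≈ 61.3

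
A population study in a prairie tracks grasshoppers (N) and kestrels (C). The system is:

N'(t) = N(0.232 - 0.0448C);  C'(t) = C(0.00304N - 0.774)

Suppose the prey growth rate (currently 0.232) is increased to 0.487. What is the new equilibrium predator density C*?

C* ≈ 10.9

At the interior fixed point, setting dN/dt = 0 with N > 0 fixes C* = (prey growth rate)/(NC coefficient) — independent of the other coefficients.
With the change, C* = 0.487/0.0448 = 10.9; it rises from 5.18.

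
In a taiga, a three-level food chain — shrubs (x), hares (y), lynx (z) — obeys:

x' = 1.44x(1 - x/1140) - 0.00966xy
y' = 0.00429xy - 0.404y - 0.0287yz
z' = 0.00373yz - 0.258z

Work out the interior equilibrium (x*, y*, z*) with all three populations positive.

From dz/dt = 0: 0.00373y* = 0.258, so y* = 69.2.
From dx/dt = 0: 1.44(1 - x*/1140) = 0.00966·69.2, giving x* = 1140·(1 - 0.464) = 611.
From dy/dt = 0: 0.00429·611 - 0.404 = 0.0287z*, so z* = 2.22/0.0287 = 77.3.

x* ≈ 611, y* ≈ 69.2, z* ≈ 77.3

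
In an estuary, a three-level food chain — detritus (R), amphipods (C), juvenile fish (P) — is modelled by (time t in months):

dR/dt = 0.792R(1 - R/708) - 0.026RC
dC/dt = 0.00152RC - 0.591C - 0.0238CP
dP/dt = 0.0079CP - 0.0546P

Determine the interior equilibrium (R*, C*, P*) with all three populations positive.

From dP/dt = 0: 0.0079C* = 0.0546, so C* = 6.91.
From dR/dt = 0: 0.792(1 - R*/708) = 0.026·6.91, giving R* = 708·(1 - 0.227) = 547.
From dC/dt = 0: 0.00152·547 - 0.591 = 0.0238P*, so P* = 0.241/0.0238 = 10.1.

R* ≈ 547, C* ≈ 6.91, P* ≈ 10.1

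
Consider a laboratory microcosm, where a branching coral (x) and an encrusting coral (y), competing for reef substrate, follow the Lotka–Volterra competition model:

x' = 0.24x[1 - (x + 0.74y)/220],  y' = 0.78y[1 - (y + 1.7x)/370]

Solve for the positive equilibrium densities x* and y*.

Setting both brackets to zero gives the nullclines x + 0.74y = 220 and 1.7x + y = 370.
Substituting y = 370 - 1.7x into the first: x(1 - 0.74·1.7) = 220 - 0.74·370.
So x* = -53.8/-0.258 = 209, and then y* = 370 - 1.7·209 = 15.5.

x* ≈ 209, y* ≈ 15.5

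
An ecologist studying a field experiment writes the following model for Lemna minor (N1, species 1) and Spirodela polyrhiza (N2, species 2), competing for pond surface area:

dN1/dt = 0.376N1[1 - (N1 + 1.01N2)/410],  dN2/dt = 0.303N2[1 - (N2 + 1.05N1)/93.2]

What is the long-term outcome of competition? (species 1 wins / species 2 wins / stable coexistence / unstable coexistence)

Compare the nullcline intercepts: K1/α12 = 410/1.01 = 406 > K2 = 93.2; K2/α21 = 93.2/1.05 = 88.8 < K1 = 410.
Since the inequalities point opposite ways, species 1 can invade but species 2 cannot.

species 1 excludes species 2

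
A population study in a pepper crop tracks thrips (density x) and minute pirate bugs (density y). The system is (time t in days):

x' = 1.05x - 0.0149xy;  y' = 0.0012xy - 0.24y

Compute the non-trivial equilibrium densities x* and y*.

Set dy/dt = 0 with y > 0: 0.0012x - 0.24 = 0, so x* = 0.24/0.0012 = 200.
Set dx/dt = 0 with x > 0: 1.05 - 0.0149y = 0, so y* = 1.05/0.0149 = 70.5.

x* ≈ 200, y* ≈ 70.5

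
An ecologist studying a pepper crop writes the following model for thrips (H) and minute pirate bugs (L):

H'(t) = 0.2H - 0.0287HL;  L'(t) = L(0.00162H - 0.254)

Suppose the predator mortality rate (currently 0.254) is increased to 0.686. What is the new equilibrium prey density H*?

H* ≈ 423

At the interior fixed point, setting dL/dt = 0 with L > 0 fixes H* = (predator death rate)/(HL coefficient) — independent of the other coefficients.
With the change, H* = 0.686/0.00162 = 423; it rises from 157.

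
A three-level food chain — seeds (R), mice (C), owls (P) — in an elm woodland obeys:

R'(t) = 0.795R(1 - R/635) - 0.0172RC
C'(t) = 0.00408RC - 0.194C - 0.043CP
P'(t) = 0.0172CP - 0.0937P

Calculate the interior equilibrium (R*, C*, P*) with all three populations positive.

R* ≈ 560, C* ≈ 5.45, P* ≈ 48.6

From dP/dt = 0: 0.0172C* = 0.0937, so C* = 5.45.
From dR/dt = 0: 0.795(1 - R*/635) = 0.0172·5.45, giving R* = 635·(1 - 0.118) = 560.
From dC/dt = 0: 0.00408·560 - 0.194 = 0.043P*, so P* = 2.09/0.043 = 48.6.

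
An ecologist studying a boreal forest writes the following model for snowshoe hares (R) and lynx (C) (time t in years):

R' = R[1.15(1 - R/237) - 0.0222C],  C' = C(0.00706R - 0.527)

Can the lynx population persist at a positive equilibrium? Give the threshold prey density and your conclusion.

The predator equation gives dC/dt > 0 only when R > 0.527/0.00706 = 74.6.
Without the predator, R → K = 237. Since 237 > 74.6, the predator can invade and persist.

Threshold R = 74.6; K > 74.6, so yes, the predator persists.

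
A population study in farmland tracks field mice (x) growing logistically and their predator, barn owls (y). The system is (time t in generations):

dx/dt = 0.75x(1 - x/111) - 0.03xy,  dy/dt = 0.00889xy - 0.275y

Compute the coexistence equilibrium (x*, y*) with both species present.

x* ≈ 30.9, y* ≈ 18

From dy/dt = 0 with y > 0: 0.00889x* = 0.275, so x* = 30.9.
Substitute into dx/dt = 0: 0.75(1 - 30.9/111) = 0.03y*.
The bracket is 0.721, giving y* = 0.541/0.03 = 18.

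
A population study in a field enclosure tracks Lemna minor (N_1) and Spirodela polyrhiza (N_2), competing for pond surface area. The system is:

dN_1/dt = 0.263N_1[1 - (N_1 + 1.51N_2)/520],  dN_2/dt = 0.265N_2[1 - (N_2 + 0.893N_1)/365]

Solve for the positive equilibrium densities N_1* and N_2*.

N_1* ≈ 89.4, N_2* ≈ 285

Setting both brackets to zero gives the nullclines N_1 + 1.51N_2 = 520 and 0.893N_1 + N_2 = 365.
Substituting N_2 = 365 - 0.893N_1 into the first: N_1(1 - 1.51·0.893) = 520 - 1.51·365.
So N_1* = -31.1/-0.348 = 89.4, and then N_2* = 365 - 0.893·89.4 = 285.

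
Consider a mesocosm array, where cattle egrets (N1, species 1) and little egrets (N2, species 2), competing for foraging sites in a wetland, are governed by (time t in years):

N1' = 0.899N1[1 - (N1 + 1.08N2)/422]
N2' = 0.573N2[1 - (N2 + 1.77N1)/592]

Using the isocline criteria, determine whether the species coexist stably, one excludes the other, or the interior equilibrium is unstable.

Compare the nullcline intercepts: K1/α12 = 422/1.08 = 391 < K2 = 592; K2/α21 = 592/1.77 = 334 < K1 = 422.
Since both are reversed, neither can invade when rare; the interior point is a saddle.

unstable coexistence (outcome depends on initial conditions)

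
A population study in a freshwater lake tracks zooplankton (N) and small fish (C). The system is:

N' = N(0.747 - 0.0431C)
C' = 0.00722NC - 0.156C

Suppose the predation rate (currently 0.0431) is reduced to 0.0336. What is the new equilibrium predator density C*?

C* ≈ 22.2

At the interior fixed point, setting dN/dt = 0 with N > 0 fixes C* = (prey growth rate)/(NC coefficient) — independent of the other coefficients.
With the change, C* = 0.747/0.0336 = 22.2; it rises from 17.3.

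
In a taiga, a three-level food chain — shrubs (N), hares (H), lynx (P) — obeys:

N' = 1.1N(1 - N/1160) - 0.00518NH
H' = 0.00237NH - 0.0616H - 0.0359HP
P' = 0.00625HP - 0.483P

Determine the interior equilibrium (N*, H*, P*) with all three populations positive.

N* ≈ 738, H* ≈ 77.3, P* ≈ 47

From dP/dt = 0: 0.00625H* = 0.483, so H* = 77.3.
From dN/dt = 0: 1.1(1 - N*/1160) = 0.00518·77.3, giving N* = 1160·(1 - 0.364) = 738.
From dH/dt = 0: 0.00237·738 - 0.0616 = 0.0359P*, so P* = 1.69/0.0359 = 47.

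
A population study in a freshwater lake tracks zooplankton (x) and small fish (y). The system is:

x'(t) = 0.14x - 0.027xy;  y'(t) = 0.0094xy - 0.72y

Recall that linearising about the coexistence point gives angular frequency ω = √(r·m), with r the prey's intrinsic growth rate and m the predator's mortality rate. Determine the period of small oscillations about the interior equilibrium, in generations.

Here r = 0.14 and m = 0.72, so r·m = 0.101.
ω = √0.101 = 0.317 per generation, hence T = 2π/ω ≈ 19.8 generations.

T ≈ 19.8 generations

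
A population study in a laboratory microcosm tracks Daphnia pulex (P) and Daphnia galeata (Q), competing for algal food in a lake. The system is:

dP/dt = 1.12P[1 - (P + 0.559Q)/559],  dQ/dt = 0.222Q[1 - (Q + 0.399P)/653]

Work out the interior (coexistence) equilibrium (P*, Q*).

P* ≈ 250, Q* ≈ 553

Setting both brackets to zero gives the nullclines P + 0.559Q = 559 and 0.399P + Q = 653.
Substituting Q = 653 - 0.399P into the first: P(1 - 0.559·0.399) = 559 - 0.559·653.
So P* = 194/0.777 = 250, and then Q* = 653 - 0.399·250 = 553.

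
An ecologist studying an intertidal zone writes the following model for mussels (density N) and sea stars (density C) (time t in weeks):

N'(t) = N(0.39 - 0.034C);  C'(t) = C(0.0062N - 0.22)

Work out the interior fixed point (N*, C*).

N* ≈ 35.5, C* ≈ 11.5

Set dC/dt = 0 with C > 0: 0.0062N - 0.22 = 0, so N* = 0.22/0.0062 = 35.5.
Set dN/dt = 0 with N > 0: 0.39 - 0.034C = 0, so C* = 0.39/0.034 = 11.5.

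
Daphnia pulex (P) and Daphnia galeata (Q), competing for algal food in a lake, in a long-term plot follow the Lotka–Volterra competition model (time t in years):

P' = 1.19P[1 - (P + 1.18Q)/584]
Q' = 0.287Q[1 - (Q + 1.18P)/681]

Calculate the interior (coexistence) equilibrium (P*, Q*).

Setting both brackets to zero gives the nullclines P + 1.18Q = 584 and 1.18P + Q = 681.
Substituting Q = 681 - 1.18P into the first: P(1 - 1.18·1.18) = 584 - 1.18·681.
So P* = -220/-0.392 = 560, and then Q* = 681 - 1.18·560 = 20.7.

P* ≈ 560, Q* ≈ 20.7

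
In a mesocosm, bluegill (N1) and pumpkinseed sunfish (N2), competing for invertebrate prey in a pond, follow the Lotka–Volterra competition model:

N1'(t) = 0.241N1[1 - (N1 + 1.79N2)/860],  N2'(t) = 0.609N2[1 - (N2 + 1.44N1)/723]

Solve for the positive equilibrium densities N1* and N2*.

Setting both brackets to zero gives the nullclines N1 + 1.79N2 = 860 and 1.44N1 + N2 = 723.
Substituting N2 = 723 - 1.44N1 into the first: N1(1 - 1.79·1.44) = 860 - 1.79·723.
So N1* = -434/-1.58 = 275, and then N2* = 723 - 1.44·275 = 327.

N1* ≈ 275, N2* ≈ 327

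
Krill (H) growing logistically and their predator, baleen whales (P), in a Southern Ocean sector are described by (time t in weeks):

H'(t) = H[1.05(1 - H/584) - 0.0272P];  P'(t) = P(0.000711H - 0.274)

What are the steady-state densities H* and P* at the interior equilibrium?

From dP/dt = 0 with P > 0: 0.000711H* = 0.274, so H* = 385.
Substitute into dH/dt = 0: 1.05(1 - 385/584) = 0.0272P*.
The bracket is 0.34, giving P* = 0.357/0.0272 = 13.1.

H* ≈ 385, P* ≈ 13.1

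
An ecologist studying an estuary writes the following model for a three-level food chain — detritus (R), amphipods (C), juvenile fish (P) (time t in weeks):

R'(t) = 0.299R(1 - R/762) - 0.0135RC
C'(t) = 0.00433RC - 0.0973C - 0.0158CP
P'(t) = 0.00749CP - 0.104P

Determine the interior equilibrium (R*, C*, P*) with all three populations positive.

From dP/dt = 0: 0.00749C* = 0.104, so C* = 13.9.
From dR/dt = 0: 0.299(1 - R*/762) = 0.0135·13.9, giving R* = 762·(1 - 0.627) = 284.
From dC/dt = 0: 0.00433·284 - 0.0973 = 0.0158P*, so P* = 1.13/0.0158 = 71.8.

R* ≈ 284, C* ≈ 13.9, P* ≈ 71.8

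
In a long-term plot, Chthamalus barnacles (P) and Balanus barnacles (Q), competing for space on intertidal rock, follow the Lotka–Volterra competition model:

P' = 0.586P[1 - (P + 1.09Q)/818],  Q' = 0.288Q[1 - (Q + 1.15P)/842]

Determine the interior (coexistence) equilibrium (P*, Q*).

P* ≈ 394, Q* ≈ 389

Setting both brackets to zero gives the nullclines P + 1.09Q = 818 and 1.15P + Q = 842.
Substituting Q = 842 - 1.15P into the first: P(1 - 1.09·1.15) = 818 - 1.09·842.
So P* = -99.8/-0.254 = 394, and then Q* = 842 - 1.15·394 = 389.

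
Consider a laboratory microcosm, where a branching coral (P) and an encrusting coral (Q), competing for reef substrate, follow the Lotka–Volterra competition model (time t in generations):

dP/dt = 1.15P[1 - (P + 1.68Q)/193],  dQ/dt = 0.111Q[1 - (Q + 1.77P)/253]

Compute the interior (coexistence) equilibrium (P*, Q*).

Setting both brackets to zero gives the nullclines P + 1.68Q = 193 and 1.77P + Q = 253.
Substituting Q = 253 - 1.77P into the first: P(1 - 1.68·1.77) = 193 - 1.68·253.
So P* = -232/-1.97 = 118, and then Q* = 253 - 1.77·118 = 44.9.

P* ≈ 118, Q* ≈ 44.9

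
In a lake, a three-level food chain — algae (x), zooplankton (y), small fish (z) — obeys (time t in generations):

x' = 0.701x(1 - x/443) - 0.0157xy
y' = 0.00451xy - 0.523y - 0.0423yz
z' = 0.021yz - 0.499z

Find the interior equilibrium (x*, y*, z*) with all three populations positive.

From dz/dt = 0: 0.021y* = 0.499, so y* = 23.8.
From dx/dt = 0: 0.701(1 - x*/443) = 0.0157·23.8, giving x* = 443·(1 - 0.532) = 207.
From dy/dt = 0: 0.00451·207 - 0.523 = 0.0423z*, so z* = 0.412/0.0423 = 9.73.

x* ≈ 207, y* ≈ 23.8, z* ≈ 9.73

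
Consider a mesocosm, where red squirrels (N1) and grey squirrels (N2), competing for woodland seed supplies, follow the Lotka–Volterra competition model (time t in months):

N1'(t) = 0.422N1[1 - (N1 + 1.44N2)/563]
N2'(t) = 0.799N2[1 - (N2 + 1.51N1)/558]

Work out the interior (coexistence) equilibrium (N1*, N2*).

N1* ≈ 205, N2* ≈ 249

Setting both brackets to zero gives the nullclines N1 + 1.44N2 = 563 and 1.51N1 + N2 = 558.
Substituting N2 = 558 - 1.51N1 into the first: N1(1 - 1.44·1.51) = 563 - 1.44·558.
So N1* = -241/-1.17 = 205, and then N2* = 558 - 1.51·205 = 249.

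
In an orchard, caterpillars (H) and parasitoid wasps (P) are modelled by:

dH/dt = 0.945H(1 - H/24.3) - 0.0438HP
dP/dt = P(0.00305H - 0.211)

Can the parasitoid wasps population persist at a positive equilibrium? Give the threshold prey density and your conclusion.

Threshold H = 69.2; K < 69.2, so no, the predator goes extinct.

The predator equation gives dP/dt > 0 only when H > 0.211/0.00305 = 69.2.
Without the predator, H → K = 24.3. Since 24.3 < 69.2, the predator cannot invade.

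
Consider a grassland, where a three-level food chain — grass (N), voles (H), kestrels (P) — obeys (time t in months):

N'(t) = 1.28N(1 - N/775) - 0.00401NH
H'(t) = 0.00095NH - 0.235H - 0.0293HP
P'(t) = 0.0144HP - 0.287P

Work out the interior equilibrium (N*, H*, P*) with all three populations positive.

From dP/dt = 0: 0.0144H* = 0.287, so H* = 19.9.
From dN/dt = 0: 1.28(1 - N*/775) = 0.00401·19.9, giving N* = 775·(1 - 0.0624) = 727.
From dH/dt = 0: 0.00095·727 - 0.235 = 0.0293P*, so P* = 0.455/0.0293 = 15.5.

N* ≈ 727, H* ≈ 19.9, P* ≈ 15.5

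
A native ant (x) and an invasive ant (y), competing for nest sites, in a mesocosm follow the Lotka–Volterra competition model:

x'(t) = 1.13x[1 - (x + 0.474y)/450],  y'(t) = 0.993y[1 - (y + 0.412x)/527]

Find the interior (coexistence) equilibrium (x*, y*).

Setting both brackets to zero gives the nullclines x + 0.474y = 450 and 0.412x + y = 527.
Substituting y = 527 - 0.412x into the first: x(1 - 0.474·0.412) = 450 - 0.474·527.
So x* = 200/0.805 = 249, and then y* = 527 - 0.412·249 = 424.

x* ≈ 249, y* ≈ 424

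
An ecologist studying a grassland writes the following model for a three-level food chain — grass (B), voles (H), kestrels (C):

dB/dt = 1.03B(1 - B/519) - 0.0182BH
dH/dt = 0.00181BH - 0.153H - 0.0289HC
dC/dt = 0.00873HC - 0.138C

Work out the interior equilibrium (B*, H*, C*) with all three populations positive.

From dC/dt = 0: 0.00873H* = 0.138, so H* = 15.8.
From dB/dt = 0: 1.03(1 - B*/519) = 0.0182·15.8, giving B* = 519·(1 - 0.279) = 374.
From dH/dt = 0: 0.00181·374 - 0.153 = 0.0289C*, so C* = 0.524/0.0289 = 18.1.

B* ≈ 374, H* ≈ 15.8, C* ≈ 18.1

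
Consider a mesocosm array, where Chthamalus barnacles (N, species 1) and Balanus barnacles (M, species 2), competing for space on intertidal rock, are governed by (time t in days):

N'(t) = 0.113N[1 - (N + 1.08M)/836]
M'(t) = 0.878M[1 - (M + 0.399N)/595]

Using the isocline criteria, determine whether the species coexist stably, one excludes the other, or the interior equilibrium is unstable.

Compare the nullcline intercepts: K1/α12 = 836/1.08 = 774 > K2 = 595; K2/α21 = 595/0.399 = 1490 > K1 = 836.
Since both inequalities hold, each species can invade when rare, so the interior equilibrium is stable.

stable coexistence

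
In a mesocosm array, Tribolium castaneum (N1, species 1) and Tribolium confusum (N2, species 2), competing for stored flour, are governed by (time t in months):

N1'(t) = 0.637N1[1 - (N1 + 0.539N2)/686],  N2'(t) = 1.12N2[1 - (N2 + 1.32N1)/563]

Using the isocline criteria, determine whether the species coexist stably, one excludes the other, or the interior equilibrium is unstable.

species 1 excludes species 2

Compare the nullcline intercepts: K1/α12 = 686/0.539 = 1270 > K2 = 563; K2/α21 = 563/1.32 = 427 < K1 = 686.
Since the inequalities point opposite ways, species 1 can invade but species 2 cannot.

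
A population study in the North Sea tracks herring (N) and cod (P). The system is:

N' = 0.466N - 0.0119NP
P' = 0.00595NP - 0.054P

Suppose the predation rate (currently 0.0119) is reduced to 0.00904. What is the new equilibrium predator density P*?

At the interior fixed point, setting dN/dt = 0 with N > 0 fixes P* = (prey growth rate)/(NP coefficient) — independent of the other coefficients.
With the change, P* = 0.466/0.00904 = 51.5; it rises from 39.2.

P* ≈ 51.5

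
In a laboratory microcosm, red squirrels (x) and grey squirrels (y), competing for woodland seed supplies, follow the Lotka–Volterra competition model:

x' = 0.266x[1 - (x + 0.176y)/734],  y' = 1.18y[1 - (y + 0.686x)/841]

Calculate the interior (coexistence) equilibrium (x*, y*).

Setting both brackets to zero gives the nullclines x + 0.176y = 734 and 0.686x + y = 841.
Substituting y = 841 - 0.686x into the first: x(1 - 0.176·0.686) = 734 - 0.176·841.
So x* = 586/0.879 = 666, and then y* = 841 - 0.686·666 = 384.

x* ≈ 666, y* ≈ 384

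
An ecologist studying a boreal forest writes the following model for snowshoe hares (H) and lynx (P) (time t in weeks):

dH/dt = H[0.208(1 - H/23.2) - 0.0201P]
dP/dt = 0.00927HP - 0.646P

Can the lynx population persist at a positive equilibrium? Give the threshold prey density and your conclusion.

Threshold H = 69.7; K < 69.7, so no, the predator goes extinct.

The predator equation gives dP/dt > 0 only when H > 0.646/0.00927 = 69.7.
Without the predator, H → K = 23.2. Since 23.2 < 69.7, the predator cannot invade.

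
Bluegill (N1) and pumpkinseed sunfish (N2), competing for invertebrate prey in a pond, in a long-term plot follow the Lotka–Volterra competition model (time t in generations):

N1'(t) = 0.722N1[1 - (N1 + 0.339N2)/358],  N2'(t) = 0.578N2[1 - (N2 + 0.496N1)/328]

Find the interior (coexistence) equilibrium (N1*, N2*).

Setting both brackets to zero gives the nullclines N1 + 0.339N2 = 358 and 0.496N1 + N2 = 328.
Substituting N2 = 328 - 0.496N1 into the first: N1(1 - 0.339·0.496) = 358 - 0.339·328.
So N1* = 247/0.832 = 297, and then N2* = 328 - 0.496·297 = 181.

N1* ≈ 297, N2* ≈ 181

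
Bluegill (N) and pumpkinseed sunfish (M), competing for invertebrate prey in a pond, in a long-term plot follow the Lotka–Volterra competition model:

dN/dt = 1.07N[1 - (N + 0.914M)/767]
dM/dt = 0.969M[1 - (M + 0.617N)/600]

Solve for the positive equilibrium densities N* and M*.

Setting both brackets to zero gives the nullclines N + 0.914M = 767 and 0.617N + M = 600.
Substituting M = 600 - 0.617N into the first: N(1 - 0.914·0.617) = 767 - 0.914·600.
So N* = 219/0.436 = 501, and then M* = 600 - 0.617·501 = 291.

N* ≈ 501, M* ≈ 291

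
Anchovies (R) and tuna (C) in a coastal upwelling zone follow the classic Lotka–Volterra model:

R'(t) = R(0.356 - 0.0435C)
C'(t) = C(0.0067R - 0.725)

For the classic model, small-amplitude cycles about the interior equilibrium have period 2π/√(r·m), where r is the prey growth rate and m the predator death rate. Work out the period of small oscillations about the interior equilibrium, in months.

T ≈ 12.4 months

Here r = 0.356 and m = 0.725, so r·m = 0.258.
ω = √0.258 = 0.508 per month, hence T = 2π/ω ≈ 12.4 months.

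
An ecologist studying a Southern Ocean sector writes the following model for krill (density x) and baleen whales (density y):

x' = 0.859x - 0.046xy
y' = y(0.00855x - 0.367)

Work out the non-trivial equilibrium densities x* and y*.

Set dy/dt = 0 with y > 0: 0.00855x - 0.367 = 0, so x* = 0.367/0.00855 = 42.9.
Set dx/dt = 0 with x > 0: 0.859 - 0.046y = 0, so y* = 0.859/0.046 = 18.7.

x* ≈ 42.9, y* ≈ 18.7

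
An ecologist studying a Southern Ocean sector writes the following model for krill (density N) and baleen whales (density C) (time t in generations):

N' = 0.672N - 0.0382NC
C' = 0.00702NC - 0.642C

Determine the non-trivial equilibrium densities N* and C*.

N* ≈ 91.5, C* ≈ 17.6

Set dC/dt = 0 with C > 0: 0.00702N - 0.642 = 0, so N* = 0.642/0.00702 = 91.5.
Set dN/dt = 0 with N > 0: 0.672 - 0.0382C = 0, so C* = 0.672/0.0382 = 17.6.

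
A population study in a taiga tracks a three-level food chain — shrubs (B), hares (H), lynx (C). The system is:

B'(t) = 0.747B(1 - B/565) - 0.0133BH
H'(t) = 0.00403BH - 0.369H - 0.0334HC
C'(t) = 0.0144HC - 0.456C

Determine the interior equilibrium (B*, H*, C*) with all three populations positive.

B* ≈ 246, H* ≈ 31.7, C* ≈ 18.7

From dC/dt = 0: 0.0144H* = 0.456, so H* = 31.7.
From dB/dt = 0: 0.747(1 - B*/565) = 0.0133·31.7, giving B* = 565·(1 - 0.564) = 246.
From dH/dt = 0: 0.00403·246 - 0.369 = 0.0334C*, so C* = 0.624/0.0334 = 18.7.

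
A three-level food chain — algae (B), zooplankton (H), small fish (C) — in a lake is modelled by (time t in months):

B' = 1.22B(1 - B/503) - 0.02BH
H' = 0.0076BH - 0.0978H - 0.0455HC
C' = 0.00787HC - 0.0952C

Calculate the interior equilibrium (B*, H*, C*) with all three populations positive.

From dC/dt = 0: 0.00787H* = 0.0952, so H* = 12.1.
From dB/dt = 0: 1.22(1 - B*/503) = 0.02·12.1, giving B* = 503·(1 - 0.198) = 403.
From dH/dt = 0: 0.0076·403 - 0.0978 = 0.0455C*, so C* = 2.97/0.0455 = 65.2.

B* ≈ 403, H* ≈ 12.1, C* ≈ 65.2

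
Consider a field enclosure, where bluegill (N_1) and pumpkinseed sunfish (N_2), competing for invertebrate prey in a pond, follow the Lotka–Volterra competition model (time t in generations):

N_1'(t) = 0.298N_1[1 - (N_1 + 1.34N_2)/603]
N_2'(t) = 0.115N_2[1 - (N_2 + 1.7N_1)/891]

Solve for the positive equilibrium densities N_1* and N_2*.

N_1* ≈ 462, N_2* ≈ 105

Setting both brackets to zero gives the nullclines N_1 + 1.34N_2 = 603 and 1.7N_1 + N_2 = 891.
Substituting N_2 = 891 - 1.7N_1 into the first: N_1(1 - 1.34·1.7) = 603 - 1.34·891.
So N_1* = -591/-1.28 = 462, and then N_2* = 891 - 1.7·462 = 105.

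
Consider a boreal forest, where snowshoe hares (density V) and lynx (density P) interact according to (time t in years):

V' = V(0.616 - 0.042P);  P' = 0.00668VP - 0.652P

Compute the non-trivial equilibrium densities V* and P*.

V* ≈ 97.6, P* ≈ 14.7

Set dP/dt = 0 with P > 0: 0.00668V - 0.652 = 0, so V* = 0.652/0.00668 = 97.6.
Set dV/dt = 0 with V > 0: 0.616 - 0.042P = 0, so P* = 0.616/0.042 = 14.7.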